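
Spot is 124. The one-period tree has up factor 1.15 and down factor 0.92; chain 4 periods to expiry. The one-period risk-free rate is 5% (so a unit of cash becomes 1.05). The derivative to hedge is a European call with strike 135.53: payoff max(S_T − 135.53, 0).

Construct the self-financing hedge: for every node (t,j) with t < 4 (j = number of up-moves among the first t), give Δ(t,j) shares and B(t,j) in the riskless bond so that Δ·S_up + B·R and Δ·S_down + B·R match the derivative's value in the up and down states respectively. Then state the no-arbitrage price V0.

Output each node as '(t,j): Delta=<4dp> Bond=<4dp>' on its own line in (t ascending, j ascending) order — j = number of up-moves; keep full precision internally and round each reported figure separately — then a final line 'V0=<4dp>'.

(0,0): Delta=0.7070 Bond=-70.0468
(1,0): Delta=0.4388 Bond=-42.9576
(1,1): Delta=0.8720 Bond=-97.0810
(2,0): Delta=0.0729 Bond=-6.7080
(2,1): Delta=0.6639 Bond=-74.6420
(2,2): Delta=1.0000 Bond=-122.9297
(3,0): Delta=0.0000 Bond=0.0000
(3,1): Delta=0.1178 Bond=-12.4615
(3,2): Delta=1.0000 Bond=-129.0762
(3,3): Delta=1.0000 Bond=-129.0762
V0=17.6157

Under the risk-neutral measure, an up-move has probability p* = (R−d)/(u−d) = 0.5652 and values discount at R = 1.05.
At expiry t=4: V(4,0)=0.0000, V(4,1)=0.0000, V(4,2)=3.2711, V(4,3)=37.9714, V(4,4)=81.3468
(3,0): S=96.5573. Δ = (V_up−V_dn)/(S_up−S_dn) = (0.0000−0.0000)/(111.0409−88.8327) = 0.0000. V = [p*·0.0000 + (1−p*)·0.0000]/1.05 = 0.0000. B = V − Δ·S = 0.0000.
(3,1): S=120.6966. Δ = (V_up−V_dn)/(S_up−S_dn) = (3.2711−0.0000)/(138.8011−111.0409) = 0.1178. V = [p*·3.2711 + (1−p*)·0.0000]/1.05 = 1.7609. B = V − Δ·S = -12.4615.
(3,2): S=150.8708. Δ = (V_up−V_dn)/(S_up−S_dn) = (37.9714−3.2711)/(173.5014−138.8011) = 1.0000. V = [p*·37.9714 + (1−p*)·3.2711]/1.05 = 21.7946. B = V − Δ·S = -129.0762.
(3,3): S=188.5885. Δ = (V_up−V_dn)/(S_up−S_dn) = (81.3468−37.9714)/(216.8768−173.5014) = 1.0000. V = [p*·81.3468 + (1−p*)·37.9714]/1.05 = 59.5123. B = V − Δ·S = -129.0762.
(2,0): S=104.9536. Δ = (V_up−V_dn)/(S_up−S_dn) = (1.7609−0.0000)/(120.6966−96.5573) = 0.0729. V = [p*·1.7609 + (1−p*)·0.0000]/1.05 = 0.9479. B = V − Δ·S = -6.7080.
(2,1): S=131.1920. Δ = (V_up−V_dn)/(S_up−S_dn) = (21.7946−1.7609)/(150.8708−120.6966) = 0.6639. V = [p*·21.7946 + (1−p*)·1.7609]/1.05 = 12.4612. B = V − Δ·S = -74.6420.
(2,2): S=163.9900. Δ = (V_up−V_dn)/(S_up−S_dn) = (59.5123−21.7946)/(188.5885−150.8708) = 1.0000. V = [p*·59.5123 + (1−p*)·21.7946]/1.05 = 41.0603. B = V − Δ·S = -122.9297.
(1,0): S=114.0800. Δ = (V_up−V_dn)/(S_up−S_dn) = (12.4612−0.9479)/(131.1920−104.9536) = 0.4388. V = [p*·12.4612 + (1−p*)·0.9479]/1.05 = 7.1004. B = V − Δ·S = -42.9576.
(1,1): S=142.6000. Δ = (V_up−V_dn)/(S_up−S_dn) = (41.0603−12.4612)/(163.9900−131.1920) = 0.8720. V = [p*·41.0603 + (1−p*)·12.4612]/1.05 = 27.2628. B = V − Δ·S = -97.0810.
(0,0): S=124.0000. Δ = (V_up−V_dn)/(S_up−S_dn) = (27.2628−7.1004)/(142.6000−114.0800) = 0.7070. V = [p*·27.2628 + (1−p*)·7.1004]/1.05 = 17.6157. B = V − Δ·S = -70.0468.
Root portfolio cost Δ·124+B reproduces V0=17.6157.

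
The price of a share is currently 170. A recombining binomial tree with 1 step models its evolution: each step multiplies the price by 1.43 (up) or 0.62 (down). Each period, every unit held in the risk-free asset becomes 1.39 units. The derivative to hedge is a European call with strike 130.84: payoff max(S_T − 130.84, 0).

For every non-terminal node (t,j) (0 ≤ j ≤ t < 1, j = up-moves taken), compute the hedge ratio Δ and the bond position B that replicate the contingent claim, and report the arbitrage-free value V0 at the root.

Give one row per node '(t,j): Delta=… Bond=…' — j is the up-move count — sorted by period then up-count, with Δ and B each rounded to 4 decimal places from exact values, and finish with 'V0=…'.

(0,0): Delta=0.8153 Bond=-61.8183
V0=76.7743

No-arbitrage ⇒ martingale measure with p* = (R−d)/(u−d) = 0.9506.
Terminal values V(1,·): V(1,0)=0.0000, V(1,1)=112.2600
Node (0,0) S=170.0000: V=(p*·112.2600+(1−p*)·0.0000)/1.39=76.7743; Δ=(112.2600−0.0000)/(243.1000−105.4000)=0.8153; B=V−Δ·S=-61.8183
Self-financing check: at every node Δ·S+B equals the discounted successor values.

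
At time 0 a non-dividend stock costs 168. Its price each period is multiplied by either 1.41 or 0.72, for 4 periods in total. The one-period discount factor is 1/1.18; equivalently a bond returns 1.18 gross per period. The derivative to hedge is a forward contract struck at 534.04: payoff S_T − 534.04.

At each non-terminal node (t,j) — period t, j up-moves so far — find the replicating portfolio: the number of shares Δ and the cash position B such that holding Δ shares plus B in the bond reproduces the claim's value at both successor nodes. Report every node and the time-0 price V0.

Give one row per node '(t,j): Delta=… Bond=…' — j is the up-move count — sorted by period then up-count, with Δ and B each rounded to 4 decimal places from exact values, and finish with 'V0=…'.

(0,0): Delta=1.0000 Bond=-275.4519
(1,0): Delta=1.0000 Bond=-325.0332
(1,1): Delta=1.0000 Bond=-325.0332
(2,0): Delta=1.0000 Bond=-383.5392
(2,1): Delta=1.0000 Bond=-383.5392
(2,2): Delta=1.0000 Bond=-383.5392
(3,0): Delta=1.0000 Bond=-452.5763
(3,1): Delta=1.0000 Bond=-452.5763
(3,2): Delta=1.0000 Bond=-452.5763
(3,3): Delta=1.0000 Bond=-452.5763
V0=-107.4519

Under the risk-neutral measure, an up-move has probability p* = (R−d)/(u−d) = 0.6667 and values discount at R = 1.18.
Terminal payoffs: V(4,0)=-488.8919, V(4,1)=-445.6250, V(4,2)=-360.8940, V(4,3)=-194.9624, V(4,4)=129.9870
Node (3,0) S=62.7057: V=(p*·-445.6250+(1−p*)·-488.8919)/1.18=-389.8706; Δ=(-445.6250−-488.8919)/(88.4150−45.1481)=1.0000; B=V−Δ·S=-452.5763
Node (3,1) S=122.7986: V=(p*·-360.8940+(1−p*)·-445.6250)/1.18=-329.7777; Δ=(-360.8940−-445.6250)/(173.1460−88.4150)=1.0000; B=V−Δ·S=-452.5763
Node (3,2) S=240.4806: V=(p*·-194.9624+(1−p*)·-360.8940)/1.18=-212.0957; Δ=(-194.9624−-360.8940)/(339.0776−173.1460)=1.0000; B=V−Δ·S=-452.5763
Node (3,3) S=470.9411: V=(p*·129.9870+(1−p*)·-194.9624)/1.18=18.3649; Δ=(129.9870−-194.9624)/(664.0270−339.0776)=1.0000; B=V−Δ·S=-452.5763
Node (2,0) S=87.0912: V=(p*·-329.7777+(1−p*)·-389.8706)/1.18=-296.4480; Δ=(-329.7777−-389.8706)/(122.7986−62.7057)=1.0000; B=V−Δ·S=-383.5392
Node (2,1) S=170.5536: V=(p*·-212.0957+(1−p*)·-329.7777)/1.18=-212.9856; Δ=(-212.0957−-329.7777)/(240.4806−122.7986)=1.0000; B=V−Δ·S=-383.5392
Node (2,2) S=334.0008: V=(p*·18.3649+(1−p*)·-212.0957)/1.18=-49.5384; Δ=(18.3649−-212.0957)/(470.9411−240.4806)=1.0000; B=V−Δ·S=-383.5392
Node (1,0) S=120.9600: V=(p*·-212.9856+(1−p*)·-296.4480)/1.18=-204.0732; Δ=(-212.9856−-296.4480)/(170.5536−87.0912)=1.0000; B=V−Δ·S=-325.0332
Node (1,1) S=236.8800: V=(p*·-49.5384+(1−p*)·-212.9856)/1.18=-88.1532; Δ=(-49.5384−-212.9856)/(334.0008−170.5536)=1.0000; B=V−Δ·S=-325.0332
Node (0,0) S=168.0000: V=(p*·-88.1532+(1−p*)·-204.0732)/1.18=-107.4519; Δ=(-88.1532−-204.0732)/(236.8800−120.9600)=1.0000; B=V−Δ·S=-275.4519
The time-0 hedge costs -107.4519, which is the no-arbitrage price.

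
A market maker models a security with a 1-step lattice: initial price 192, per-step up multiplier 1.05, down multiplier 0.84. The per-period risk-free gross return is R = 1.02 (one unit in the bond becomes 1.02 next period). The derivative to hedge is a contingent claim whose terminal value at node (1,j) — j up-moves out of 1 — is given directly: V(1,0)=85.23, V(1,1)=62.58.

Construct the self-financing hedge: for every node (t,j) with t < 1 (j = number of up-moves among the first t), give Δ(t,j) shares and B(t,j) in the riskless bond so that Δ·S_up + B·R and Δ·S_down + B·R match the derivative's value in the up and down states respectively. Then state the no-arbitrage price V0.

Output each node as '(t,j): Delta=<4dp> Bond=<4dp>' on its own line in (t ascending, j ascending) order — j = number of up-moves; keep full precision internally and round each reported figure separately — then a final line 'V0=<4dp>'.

No-arbitrage ⇒ martingale measure with p* = (R−d)/(u−d) = 0.8571.
Terminal payoffs: V(1,0)=85.2300, V(1,1)=62.5800
  t=0,j=0: stock 192.0000 → up 201.6000 (V=62.5800), down 161.2800 (V=85.2300). Price 64.5252; hedge Δ=-0.5618, bond B=172.3824.
Each (Δ,B) replicates both successor values, so the strategy is self-financing and V0 is arbitrage-free.

(0,0): Delta=-0.5618 Bond=172.3824
V0=64.5252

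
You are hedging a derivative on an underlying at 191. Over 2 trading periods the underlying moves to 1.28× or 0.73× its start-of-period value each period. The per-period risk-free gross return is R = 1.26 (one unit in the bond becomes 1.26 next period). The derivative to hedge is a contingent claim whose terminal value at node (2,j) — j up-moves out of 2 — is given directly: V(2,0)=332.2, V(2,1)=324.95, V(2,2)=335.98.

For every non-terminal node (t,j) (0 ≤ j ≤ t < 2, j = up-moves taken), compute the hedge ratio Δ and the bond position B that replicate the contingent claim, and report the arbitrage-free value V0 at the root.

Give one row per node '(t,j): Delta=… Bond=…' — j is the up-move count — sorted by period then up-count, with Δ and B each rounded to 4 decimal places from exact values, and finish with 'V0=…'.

The replicating-portfolio and risk-neutral prices coincide; use p* = (1.26−0.73)/(1.28−0.73) = 0.9636 for the latter.
Payoff layer (t=2): V(2,0)=332.2000, V(2,1)=324.9500, V(2,2)=335.9800
(1,0): S=139.4300. Δ = (V_up−V_dn)/(S_up−S_dn) = (324.9500−332.2000)/(178.4704−101.7839) = -0.0945. V = [p*·324.9500 + (1−p*)·332.2000]/1.26 = 258.1061. B = V − Δ·S = 271.2879.
(1,1): S=244.4800. Δ = (V_up−V_dn)/(S_up−S_dn) = (335.9800−324.9500)/(312.9344−178.4704) = 0.0820. V = [p*·335.9800 + (1−p*)·324.9500]/1.26 = 266.3325. B = V − Δ·S = 246.2779.
(0,0): S=191.0000. Δ = (V_up−V_dn)/(S_up−S_dn) = (266.3325−258.1061)/(244.4800−139.4300) = 0.0783. V = [p*·266.3325 + (1−p*)·258.1061]/1.26 = 211.1376. B = V − Δ·S = 196.1805.
The time-0 hedge costs 211.1376, which is the no-arbitrage price.

(0,0): Delta=0.0783 Bond=196.1805
(1,0): Delta=-0.0945 Bond=271.2879
(1,1): Delta=0.0820 Bond=246.2779
V0=211.1376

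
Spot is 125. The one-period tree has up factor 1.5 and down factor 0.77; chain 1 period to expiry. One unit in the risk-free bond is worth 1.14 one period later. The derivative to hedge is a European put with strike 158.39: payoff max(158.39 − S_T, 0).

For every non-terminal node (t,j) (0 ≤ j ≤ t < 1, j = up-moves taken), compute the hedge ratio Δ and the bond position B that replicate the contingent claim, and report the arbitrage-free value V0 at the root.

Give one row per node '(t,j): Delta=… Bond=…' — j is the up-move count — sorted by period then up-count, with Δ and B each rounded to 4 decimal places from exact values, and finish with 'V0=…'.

Risk-neutral probability p* = (R−d)/(u−d) = (1.14−0.77)/(1.5−0.77) = 0.5068.
Payoff layer (t=1): V(1,0)=62.1400, V(1,1)=0.0000
(0,0): S=125.0000. Δ = (V_up−V_dn)/(S_up−S_dn) = (0.0000−62.1400)/(187.5000−96.2500) = -0.6810. V = [p*·0.0000 + (1−p*)·62.1400]/1.14 = 26.8810. B = V − Δ·S = 112.0043.
Root portfolio cost Δ·125+B reproduces V0=26.8810.

(0,0): Delta=-0.6810 Bond=112.0043
V0=26.8810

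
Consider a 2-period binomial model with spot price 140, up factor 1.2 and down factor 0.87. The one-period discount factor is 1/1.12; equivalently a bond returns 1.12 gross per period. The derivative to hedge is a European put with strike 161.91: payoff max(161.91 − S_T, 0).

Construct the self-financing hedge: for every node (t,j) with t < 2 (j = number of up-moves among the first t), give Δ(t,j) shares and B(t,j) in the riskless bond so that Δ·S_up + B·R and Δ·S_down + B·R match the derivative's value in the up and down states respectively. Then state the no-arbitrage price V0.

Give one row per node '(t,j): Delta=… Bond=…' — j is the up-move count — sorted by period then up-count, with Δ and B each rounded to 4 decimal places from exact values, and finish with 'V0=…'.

The replicating-portfolio and risk-neutral prices coincide; use p* = (1.12−0.87)/(1.2−0.87) = 0.7576 for the latter.
At expiry t=2: V(2,0)=55.9440, V(2,1)=15.7500, V(2,2)=0.0000
Node (1,0) S=121.8000: V=(p*·15.7500+(1−p*)·55.9440)/1.12=22.7625; Δ=(15.7500−55.9440)/(146.1600−105.9660)=-1.0000; B=V−Δ·S=144.5625
Node (1,1) S=168.0000: V=(p*·0.0000+(1−p*)·15.7500)/1.12=3.4091; Δ=(0.0000−15.7500)/(201.6000−146.1600)=-0.2841; B=V−Δ·S=51.1364
Node (0,0) S=140.0000: V=(p*·3.4091+(1−p*)·22.7625)/1.12=7.2329; Δ=(3.4091−22.7625)/(168.0000−121.8000)=-0.4189; B=V−Δ·S=65.8796
Check: Δ(0,0)·S0 + B(0,0) = 7.2329 = V0.

(0,0): Delta=-0.4189 Bond=65.8796
(1,0): Delta=-1.0000 Bond=144.5625
(1,1): Delta=-0.2841 Bond=51.1364
V0=7.2329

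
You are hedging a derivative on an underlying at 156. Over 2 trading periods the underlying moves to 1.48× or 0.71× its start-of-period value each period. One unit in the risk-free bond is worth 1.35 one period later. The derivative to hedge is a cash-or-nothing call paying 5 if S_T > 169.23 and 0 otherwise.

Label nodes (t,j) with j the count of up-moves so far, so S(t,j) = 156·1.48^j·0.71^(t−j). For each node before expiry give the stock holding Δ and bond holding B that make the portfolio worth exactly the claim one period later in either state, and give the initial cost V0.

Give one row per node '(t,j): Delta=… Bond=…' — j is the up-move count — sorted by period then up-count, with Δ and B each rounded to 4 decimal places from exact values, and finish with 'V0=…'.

(0,0): Delta=0.0256 Bond=-2.1026
(1,0): Delta=0.0000 Bond=0.0000
(1,1): Delta=0.0281 Bond=-3.4151
V0=1.8953

No-arbitrage ⇒ martingale measure with p* = (R−d)/(u−d) = 0.8312.
Terminal payoffs: V(2,0)=0.0000, V(2,1)=0.0000, V(2,2)=5.0000
Node (1,0) S=110.7600: V=(p*·0.0000+(1−p*)·0.0000)/1.35=0.0000; Δ=(0.0000−0.0000)/(163.9248−78.6396)=0.0000; B=V−Δ·S=0.0000
Node (1,1) S=230.8800: V=(p*·5.0000+(1−p*)·0.0000)/1.35=3.0784; Δ=(5.0000−0.0000)/(341.7024−163.9248)=0.0281; B=V−Δ·S=-3.4151
Node (0,0) S=156.0000: V=(p*·3.0784+(1−p*)·0.0000)/1.35=1.8953; Δ=(3.0784−0.0000)/(230.8800−110.7600)=0.0256; B=V−Δ·S=-2.1026
Root portfolio cost Δ·156+B reproduces V0=1.8953.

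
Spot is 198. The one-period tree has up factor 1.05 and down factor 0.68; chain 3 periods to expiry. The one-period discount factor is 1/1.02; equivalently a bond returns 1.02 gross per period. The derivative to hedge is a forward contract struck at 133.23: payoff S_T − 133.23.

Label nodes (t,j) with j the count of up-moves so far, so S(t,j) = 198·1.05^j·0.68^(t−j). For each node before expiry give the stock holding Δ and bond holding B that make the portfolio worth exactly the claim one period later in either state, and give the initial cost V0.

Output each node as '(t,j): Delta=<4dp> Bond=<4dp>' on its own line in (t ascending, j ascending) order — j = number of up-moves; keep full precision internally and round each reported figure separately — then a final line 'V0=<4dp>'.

The replicating-portfolio and risk-neutral prices coincide; use p* = (1.02−0.68)/(1.05−0.68) = 0.9189 for the latter.
At expiry t=3: V(3,0)=-70.9725, V(3,1)=-37.0970, V(3,2)=15.2106, V(3,3)=95.9798
  t=2,j=0: stock 91.5552 → up 96.1330 (V=-37.0970), down 62.2575 (V=-70.9725). Price -39.0624; hedge Δ=1.0000, bond B=-130.6176.
  t=2,j=1: stock 141.3720 → up 148.4406 (V=15.2106), down 96.1330 (V=-37.0970). Price 10.7544; hedge Δ=1.0000, bond B=-130.6176.
  t=2,j=2: stock 218.2950 → up 229.2098 (V=95.9798), down 148.4406 (V=15.2106). Price 87.6774; hedge Δ=1.0000, bond B=-130.6176.
  t=1,j=0: stock 134.6400 → up 141.3720 (V=10.7544), down 91.5552 (V=-39.0624). Price 6.5835; hedge Δ=1.0000, bond B=-128.0565.
  t=1,j=1: stock 207.9000 → up 218.2950 (V=87.6774), down 141.3720 (V=10.7544). Price 79.8435; hedge Δ=1.0000, bond B=-128.0565.
  t=0,j=0: stock 198.0000 → up 207.9000 (V=79.8435), down 134.6400 (V=6.5835). Price 72.4544; hedge Δ=1.0000, bond B=-125.5456.
Root portfolio cost Δ·198+B reproduces V0=72.4544.

(0,0): Delta=1.0000 Bond=-125.5456
(1,0): Delta=1.0000 Bond=-128.0565
(1,1): Delta=1.0000 Bond=-128.0565
(2,0): Delta=1.0000 Bond=-130.6176
(2,1): Delta=1.0000 Bond=-130.6176
(2,2): Delta=1.0000 Bond=-130.6176
V0=72.4544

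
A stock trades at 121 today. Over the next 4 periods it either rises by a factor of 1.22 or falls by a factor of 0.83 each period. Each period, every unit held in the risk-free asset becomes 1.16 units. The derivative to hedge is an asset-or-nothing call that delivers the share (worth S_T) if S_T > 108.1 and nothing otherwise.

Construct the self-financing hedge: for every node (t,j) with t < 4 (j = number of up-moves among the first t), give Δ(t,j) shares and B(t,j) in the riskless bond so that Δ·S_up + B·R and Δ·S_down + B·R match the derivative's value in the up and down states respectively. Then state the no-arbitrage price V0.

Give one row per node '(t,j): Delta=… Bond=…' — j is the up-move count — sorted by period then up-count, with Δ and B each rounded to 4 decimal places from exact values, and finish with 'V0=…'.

Under the risk-neutral measure, an up-move has probability p* = (R−d)/(u−d) = 0.8462 and values discount at R = 1.16.
Payoff layer (t=4): V(4,0)=0.0000, V(4,1)=0.0000, V(4,2)=124.0684, V(4,3)=182.3656, V(4,4)=268.0555
Node (3,0) S=69.1862: V=(p*·0.0000+(1−p*)·0.0000)/1.16=0.0000; Δ=(0.0000−0.0000)/(84.4072−57.4246)=0.0000; B=V−Δ·S=0.0000
Node (3,1) S=101.6954: V=(p*·124.0684+(1−p*)·0.0000)/1.16=90.5008; Δ=(124.0684−0.0000)/(124.0684−84.4072)=3.1282; B=V−Δ·S=-227.6233
Node (3,2) S=149.4800: V=(p*·182.3656+(1−p*)·124.0684)/1.16=149.4800; Δ=(182.3656−124.0684)/(182.3656−124.0684)=1.0000; B=V−Δ·S=0.0000
Node (3,3) S=219.7176: V=(p*·268.0555+(1−p*)·182.3656)/1.16=219.7176; Δ=(268.0555−182.3656)/(268.0555−182.3656)=1.0000; B=V−Δ·S=0.0000
Node (2,0) S=83.3569: V=(p*·90.5008+(1−p*)·0.0000)/1.16=66.0152; Δ=(90.5008−0.0000)/(101.6954−69.1862)=2.7839; B=V−Δ·S=-166.0382
Node (2,1) S=122.5246: V=(p*·149.4800+(1−p*)·90.5008)/1.16=121.0399; Δ=(149.4800−90.5008)/(149.4800−101.6954)=1.2343; B=V−Δ·S=-30.1888
Node (2,2) S=180.0964: V=(p*·219.7176+(1−p*)·149.4800)/1.16=180.0964; Δ=(219.7176−149.4800)/(219.7176−149.4800)=1.0000; B=V−Δ·S=0.0000
Node (1,0) S=100.4300: V=(p*·121.0399+(1−p*)·66.0152)/1.16=97.0470; Δ=(121.0399−66.0152)/(122.5246−83.3569)=1.4048; B=V−Δ·S=-44.0420
Node (1,1) S=147.6200: V=(p*·180.0964+(1−p*)·121.0399)/1.16=147.4231; Δ=(180.0964−121.0399)/(180.0964−122.5246)=1.0258; B=V−Δ·S=-4.0038
Node (0,0) S=121.0000: V=(p*·147.4231+(1−p*)·97.0470)/1.16=120.4077; Δ=(147.4231−97.0470)/(147.6200−100.4300)=1.0675; B=V−Δ·S=-8.7617
Root portfolio cost Δ·121+B reproduces V0=120.4077.

(0,0): Delta=1.0675 Bond=-8.7617
(1,0): Delta=1.4048 Bond=-44.0420
(1,1): Delta=1.0258 Bond=-4.0038
(2,0): Delta=2.7839 Bond=-166.0382
(2,1): Delta=1.2343 Bond=-30.1888
(2,2): Delta=1.0000 Bond=0.0000
(3,0): Delta=0.0000 Bond=0.0000
(3,1): Delta=3.1282 Bond=-227.6233
(3,2): Delta=1.0000 Bond=0.0000
(3,3): Delta=1.0000 Bond=0.0000
V0=120.4077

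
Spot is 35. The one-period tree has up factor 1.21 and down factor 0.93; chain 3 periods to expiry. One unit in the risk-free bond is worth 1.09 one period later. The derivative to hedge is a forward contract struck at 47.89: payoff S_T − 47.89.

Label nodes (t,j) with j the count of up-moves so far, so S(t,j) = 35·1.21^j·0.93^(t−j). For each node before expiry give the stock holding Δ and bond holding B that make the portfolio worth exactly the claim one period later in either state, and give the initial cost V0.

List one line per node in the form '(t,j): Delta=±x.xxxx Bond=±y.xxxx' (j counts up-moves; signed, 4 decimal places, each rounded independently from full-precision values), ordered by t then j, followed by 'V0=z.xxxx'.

(0,0): Delta=1.0000 Bond=-36.9799
(1,0): Delta=1.0000 Bond=-40.3081
(1,1): Delta=1.0000 Bond=-40.3081
(2,0): Delta=1.0000 Bond=-43.9358
(2,1): Delta=1.0000 Bond=-43.9358
(2,2): Delta=1.0000 Bond=-43.9358
V0=-1.9799

Under the risk-neutral measure, an up-move has probability p* = (R−d)/(u−d) = 0.5714 and values discount at R = 1.09.
At expiry t=3: V(3,0)=-19.7375, V(3,1)=-11.2615, V(3,2)=-0.2335, V(3,3)=14.1146
(2,0): S=30.2715. Δ = (V_up−V_dn)/(S_up−S_dn) = (-11.2615−-19.7375)/(36.6285−28.1525) = 1.0000. V = [p*·-11.2615 + (1−p*)·-19.7375]/1.09 = -13.6643. B = V − Δ·S = -43.9358.
(2,1): S=39.3855. Δ = (V_up−V_dn)/(S_up−S_dn) = (-0.2335−-11.2615)/(47.6565−36.6285) = 1.0000. V = [p*·-0.2335 + (1−p*)·-11.2615]/1.09 = -4.5503. B = V − Δ·S = -43.9358.
(2,2): S=51.2435. Δ = (V_up−V_dn)/(S_up−S_dn) = (14.1146−-0.2335)/(62.0046−47.6565) = 1.0000. V = [p*·14.1146 + (1−p*)·-0.2335]/1.09 = 7.3077. B = V − Δ·S = -43.9358.
(1,0): S=32.5500. Δ = (V_up−V_dn)/(S_up−S_dn) = (-4.5503−-13.6643)/(39.3855−30.2715) = 1.0000. V = [p*·-4.5503 + (1−p*)·-13.6643]/1.09 = -7.7581. B = V − Δ·S = -40.3081.
(1,1): S=42.3500. Δ = (V_up−V_dn)/(S_up−S_dn) = (7.3077−-4.5503)/(51.2435−39.3855) = 1.0000. V = [p*·7.3077 + (1−p*)·-4.5503]/1.09 = 2.0419. B = V − Δ·S = -40.3081.
(0,0): S=35.0000. Δ = (V_up−V_dn)/(S_up−S_dn) = (2.0419−-7.7581)/(42.3500−32.5500) = 1.0000. V = [p*·2.0419 + (1−p*)·-7.7581]/1.09 = -1.9799. B = V − Δ·S = -36.9799.
Self-financing check: at every node Δ·S+B equals the discounted successor values.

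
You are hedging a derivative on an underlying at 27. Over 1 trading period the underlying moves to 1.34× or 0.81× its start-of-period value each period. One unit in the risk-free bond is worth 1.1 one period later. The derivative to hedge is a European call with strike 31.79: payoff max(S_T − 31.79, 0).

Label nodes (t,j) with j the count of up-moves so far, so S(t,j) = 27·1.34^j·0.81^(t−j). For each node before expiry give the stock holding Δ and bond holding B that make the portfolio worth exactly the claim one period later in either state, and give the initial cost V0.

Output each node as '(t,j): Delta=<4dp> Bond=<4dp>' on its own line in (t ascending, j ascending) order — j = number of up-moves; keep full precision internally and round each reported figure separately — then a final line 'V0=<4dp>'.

(0,0): Delta=0.3068 Bond=-6.0993
V0=2.1837

Since d<R<u, set p* = (R−d)/(u−d) = 0.5472; price each node as the discounted p*-expectation of its children.
Payoff layer (t=1): V(1,0)=0.0000, V(1,1)=4.3900
  t=0,j=0: stock 27.0000 → up 36.1800 (V=4.3900), down 21.8700 (V=0.0000). Price 2.1837; hedge Δ=0.3068, bond B=-6.0993.
Check: Δ(0,0)·S0 + B(0,0) = 2.1837 = V0.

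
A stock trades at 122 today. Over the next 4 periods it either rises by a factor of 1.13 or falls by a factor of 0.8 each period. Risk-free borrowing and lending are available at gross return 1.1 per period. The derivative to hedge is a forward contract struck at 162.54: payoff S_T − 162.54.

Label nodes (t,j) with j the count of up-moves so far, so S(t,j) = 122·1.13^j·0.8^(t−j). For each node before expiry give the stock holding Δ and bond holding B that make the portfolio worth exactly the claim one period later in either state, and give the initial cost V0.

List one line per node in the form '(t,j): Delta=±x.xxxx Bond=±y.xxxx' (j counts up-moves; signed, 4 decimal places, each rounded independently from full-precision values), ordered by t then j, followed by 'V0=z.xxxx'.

(0,0): Delta=1.0000 Bond=-111.0170
(1,0): Delta=1.0000 Bond=-122.1187
(1,1): Delta=1.0000 Bond=-122.1187
(2,0): Delta=1.0000 Bond=-134.3306
(2,1): Delta=1.0000 Bond=-134.3306
(2,2): Delta=1.0000 Bond=-134.3306
(3,0): Delta=1.0000 Bond=-147.7636
(3,1): Delta=1.0000 Bond=-147.7636
(3,2): Delta=1.0000 Bond=-147.7636
(3,3): Delta=1.0000 Bond=-147.7636
V0=10.9830

Under the risk-neutral measure, an up-move has probability p* = (R−d)/(u−d) = 0.9091 and values discount at R = 1.1.
Payoff layer (t=4): V(4,0)=-112.5688, V(4,1)=-91.9557, V(4,2)=-62.8396, V(4,3)=-21.7133, V(4,4)=36.3778
(3,0): S=62.4640. Δ = (V_up−V_dn)/(S_up−S_dn) = (-91.9557−-112.5688)/(70.5843−49.9712) = 1.0000. V = [p*·-91.9557 + (1−p*)·-112.5688]/1.1 = -85.2996. B = V − Δ·S = -147.7636.
(3,1): S=88.2304. Δ = (V_up−V_dn)/(S_up−S_dn) = (-62.8396−-91.9557)/(99.7004−70.5843) = 1.0000. V = [p*·-62.8396 + (1−p*)·-91.9557]/1.1 = -59.5332. B = V − Δ·S = -147.7636.
(3,2): S=124.6254. Δ = (V_up−V_dn)/(S_up−S_dn) = (-21.7133−-62.8396)/(140.8267−99.7004) = 1.0000. V = [p*·-21.7133 + (1−p*)·-62.8396]/1.1 = -23.1382. B = V − Δ·S = -147.7636.
(3,3): S=176.0334. Δ = (V_up−V_dn)/(S_up−S_dn) = (36.3778−-21.7133)/(198.9178−140.8267) = 1.0000. V = [p*·36.3778 + (1−p*)·-21.7133]/1.1 = 28.2698. B = V − Δ·S = -147.7636.
(2,0): S=78.0800. Δ = (V_up−V_dn)/(S_up−S_dn) = (-59.5332−-85.2996)/(88.2304−62.4640) = 1.0000. V = [p*·-59.5332 + (1−p*)·-85.2996]/1.1 = -56.2506. B = V − Δ·S = -134.3306.
(2,1): S=110.2880. Δ = (V_up−V_dn)/(S_up−S_dn) = (-23.1382−-59.5332)/(124.6254−88.2304) = 1.0000. V = [p*·-23.1382 + (1−p*)·-59.5332]/1.1 = -24.0426. B = V − Δ·S = -134.3306.
(2,2): S=155.7818. Δ = (V_up−V_dn)/(S_up−S_dn) = (28.2698−-23.1382)/(176.0334−124.6254) = 1.0000. V = [p*·28.2698 + (1−p*)·-23.1382]/1.1 = 21.4512. B = V − Δ·S = -134.3306.
(1,0): S=97.6000. Δ = (V_up−V_dn)/(S_up−S_dn) = (-24.0426−-56.2506)/(110.2880−78.0800) = 1.0000. V = [p*·-24.0426 + (1−p*)·-56.2506]/1.1 = -24.5187. B = V − Δ·S = -122.1187.
(1,1): S=137.8600. Δ = (V_up−V_dn)/(S_up−S_dn) = (21.4512−-24.0426)/(155.7818−110.2880) = 1.0000. V = [p*·21.4512 + (1−p*)·-24.0426]/1.1 = 15.7413. B = V − Δ·S = -122.1187.
(0,0): S=122.0000. Δ = (V_up−V_dn)/(S_up−S_dn) = (15.7413−-24.5187)/(137.8600−97.6000) = 1.0000. V = [p*·15.7413 + (1−p*)·-24.5187]/1.1 = 10.9830. B = V − Δ·S = -111.0170.
Self-financing check: at every node Δ·S+B equals the discounted successor values.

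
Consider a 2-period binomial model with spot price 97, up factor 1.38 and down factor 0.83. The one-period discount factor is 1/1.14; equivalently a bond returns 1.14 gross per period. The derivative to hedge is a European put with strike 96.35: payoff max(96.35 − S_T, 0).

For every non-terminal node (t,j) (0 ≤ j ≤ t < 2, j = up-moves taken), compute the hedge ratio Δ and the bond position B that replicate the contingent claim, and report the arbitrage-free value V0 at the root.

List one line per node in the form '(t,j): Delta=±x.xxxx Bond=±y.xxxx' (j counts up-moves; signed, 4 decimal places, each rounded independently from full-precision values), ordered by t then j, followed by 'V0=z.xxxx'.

(0,0): Delta=-0.2118 Bond=24.8754
(1,0): Delta=-0.6668 Bond=64.9870
(1,1): Delta=0.0000 Bond=0.0000
V0=4.3262

No-arbitrage ⇒ martingale measure with p* = (R−d)/(u−d) = 0.5636.
At expiry t=2: V(2,0)=29.5267, V(2,1)=0.0000, V(2,2)=0.0000
(1,0): S=80.5100. Δ = (V_up−V_dn)/(S_up−S_dn) = (0.0000−29.5267)/(111.1038−66.8233) = -0.6668. V = [p*·0.0000 + (1−p*)·29.5267]/1.14 = 11.3021. B = V − Δ·S = 64.9870.
(1,1): S=133.8600. Δ = (V_up−V_dn)/(S_up−S_dn) = (0.0000−0.0000)/(184.7268−111.1038) = 0.0000. V = [p*·0.0000 + (1−p*)·0.0000]/1.14 = 0.0000. B = V − Δ·S = 0.0000.
(0,0): S=97.0000. Δ = (V_up−V_dn)/(S_up−S_dn) = (0.0000−11.3021)/(133.8600−80.5100) = -0.2118. V = [p*·0.0000 + (1−p*)·11.3021]/1.14 = 4.3262. B = V − Δ·S = 24.8754.
Check: Δ(0,0)·S0 + B(0,0) = 4.3262 = V0.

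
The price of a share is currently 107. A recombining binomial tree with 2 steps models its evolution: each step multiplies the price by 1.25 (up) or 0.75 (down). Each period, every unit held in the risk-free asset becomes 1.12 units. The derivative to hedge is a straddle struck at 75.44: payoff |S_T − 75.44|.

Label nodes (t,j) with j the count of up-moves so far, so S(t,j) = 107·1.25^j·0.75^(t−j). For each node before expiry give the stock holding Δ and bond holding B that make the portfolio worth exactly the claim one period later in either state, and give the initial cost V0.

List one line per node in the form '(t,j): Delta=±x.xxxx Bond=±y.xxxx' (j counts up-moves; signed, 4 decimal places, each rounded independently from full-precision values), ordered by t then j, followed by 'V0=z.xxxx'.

No-arbitrage ⇒ martingale measure with p* = (R−d)/(u−d) = 0.7400.
Terminal values V(2,·): V(2,0)=15.2525, V(2,1)=24.8725, V(2,2)=91.7475
  t=1,j=0: stock 80.2500 → up 100.3125 (V=24.8725), down 60.1875 (V=15.2525). Price 19.9744; hedge Δ=0.2398, bond B=0.7344.
  t=1,j=1: stock 133.7500 → up 167.1875 (V=91.7475), down 100.3125 (V=24.8725). Price 66.3929; hedge Δ=1.0000, bond B=-67.3571.
  t=0,j=0: stock 107.0000 → up 133.7500 (V=66.3929), down 80.2500 (V=19.9744). Price 48.5036; hedge Δ=0.8676, bond B=-44.3333.
Check: Δ(0,0)·S0 + B(0,0) = 48.5036 = V0.

(0,0): Delta=0.8676 Bond=-44.3333
(1,0): Delta=0.2398 Bond=0.7344
(1,1): Delta=1.0000 Bond=-67.3571
V0=48.5036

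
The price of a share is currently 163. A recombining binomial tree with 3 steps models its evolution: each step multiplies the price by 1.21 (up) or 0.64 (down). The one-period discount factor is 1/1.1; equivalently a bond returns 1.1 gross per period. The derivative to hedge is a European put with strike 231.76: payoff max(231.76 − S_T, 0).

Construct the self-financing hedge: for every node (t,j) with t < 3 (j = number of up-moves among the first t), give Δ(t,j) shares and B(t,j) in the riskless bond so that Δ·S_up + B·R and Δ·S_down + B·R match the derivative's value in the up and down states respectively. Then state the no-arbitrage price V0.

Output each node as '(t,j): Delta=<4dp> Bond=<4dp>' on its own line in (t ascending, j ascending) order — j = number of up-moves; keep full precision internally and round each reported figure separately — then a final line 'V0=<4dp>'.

The replicating-portfolio and risk-neutral prices coincide; use p* = (1.1−0.64)/(1.21−0.64) = 0.8070 for the latter.
Terminal payoffs: V(3,0)=189.0305, V(3,1)=150.9746, V(3,2)=79.0251, V(3,3)=0.0000
(2,0): S=66.7648. Δ = (V_up−V_dn)/(S_up−S_dn) = (150.9746−189.0305)/(80.7854−42.7295) = -1.0000. V = [p*·150.9746 + (1−p*)·189.0305]/1.1 = 143.9261. B = V − Δ·S = 210.6909.
(2,1): S=126.2272. Δ = (V_up−V_dn)/(S_up−S_dn) = (79.0251−150.9746)/(152.7349−80.7854) = -1.0000. V = [p*·79.0251 + (1−p*)·150.9746]/1.1 = 84.4637. B = V − Δ·S = 210.6909.
(2,2): S=238.6483. Δ = (V_up−V_dn)/(S_up−S_dn) = (0.0000−79.0251)/(288.7644−152.7349) = -0.5809. V = [p*·0.0000 + (1−p*)·79.0251]/1.1 = 13.8641. B = V − Δ·S = 152.5046.
(1,0): S=104.3200. Δ = (V_up−V_dn)/(S_up−S_dn) = (84.4637−143.9261)/(126.2272−66.7648) = -1.0000. V = [p*·84.4637 + (1−p*)·143.9261]/1.1 = 87.2172. B = V − Δ·S = 191.5372.
(1,1): S=197.2300. Δ = (V_up−V_dn)/(S_up−S_dn) = (13.8641−84.4637)/(238.6483−126.2272) = -0.6280. V = [p*·13.8641 + (1−p*)·84.4637]/1.1 = 24.9896. B = V − Δ·S = 148.8486.
(0,0): S=163.0000. Δ = (V_up−V_dn)/(S_up−S_dn) = (24.9896−87.2172)/(197.2300−104.3200) = -0.6698. V = [p*·24.9896 + (1−p*)·87.2172]/1.1 = 33.6349. B = V − Δ·S = 142.8062.
Each (Δ,B) replicates both successor values, so the strategy is self-financing and V0 is arbitrage-free.

(0,0): Delta=-0.6698 Bond=142.8062
(1,0): Delta=-1.0000 Bond=191.5372
(1,1): Delta=-0.6280 Bond=148.8486
(2,0): Delta=-1.0000 Bond=210.6909
(2,1): Delta=-1.0000 Bond=210.6909
(2,2): Delta=-0.5809 Bond=152.5046
V0=33.6349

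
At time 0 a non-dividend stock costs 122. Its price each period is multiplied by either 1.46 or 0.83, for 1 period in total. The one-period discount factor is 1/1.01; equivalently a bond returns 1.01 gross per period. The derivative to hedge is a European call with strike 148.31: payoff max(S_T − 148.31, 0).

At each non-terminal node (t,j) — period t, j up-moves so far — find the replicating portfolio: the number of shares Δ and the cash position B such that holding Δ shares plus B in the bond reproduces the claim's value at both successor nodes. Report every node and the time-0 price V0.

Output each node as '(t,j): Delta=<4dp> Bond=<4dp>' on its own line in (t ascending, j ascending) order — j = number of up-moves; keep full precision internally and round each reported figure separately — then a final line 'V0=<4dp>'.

(0,0): Delta=0.3878 Bond=-38.8846
V0=8.4328

No-arbitrage ⇒ martingale measure with p* = (R−d)/(u−d) = 0.2857.
Terminal payoffs: V(1,0)=0.0000, V(1,1)=29.8100
Node (0,0) S=122.0000: V=(p*·29.8100+(1−p*)·0.0000)/1.01=8.4328; Δ=(29.8100−0.0000)/(178.1200−101.2600)=0.3878; B=V−Δ·S=-38.8846
Each (Δ,B) replicates both successor values, so the strategy is self-financing and V0 is arbitrage-free.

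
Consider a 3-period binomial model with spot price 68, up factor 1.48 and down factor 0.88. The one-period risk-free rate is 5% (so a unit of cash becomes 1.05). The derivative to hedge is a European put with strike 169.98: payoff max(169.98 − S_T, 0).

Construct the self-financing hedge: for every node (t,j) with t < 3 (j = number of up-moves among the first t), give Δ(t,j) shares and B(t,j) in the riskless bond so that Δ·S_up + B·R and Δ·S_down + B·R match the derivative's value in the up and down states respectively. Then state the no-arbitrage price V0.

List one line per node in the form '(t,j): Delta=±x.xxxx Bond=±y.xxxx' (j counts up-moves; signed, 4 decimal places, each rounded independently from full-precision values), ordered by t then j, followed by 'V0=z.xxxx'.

Risk-neutral probability p* = (R−d)/(u−d) = (1.05−0.88)/(1.48−0.88) = 0.2833.
At expiry t=3: V(3,0)=123.6399, V(3,1)=92.0444, V(3,2)=38.9065, V(3,3)=0.0000
(2,0): S=52.6592. Δ = (V_up−V_dn)/(S_up−S_dn) = (92.0444−123.6399)/(77.9356−46.3401) = -1.0000. V = [p*·92.0444 + (1−p*)·123.6399]/1.05 = 109.2265. B = V − Δ·S = 161.8857.
(2,1): S=88.5632. Δ = (V_up−V_dn)/(S_up−S_dn) = (38.9065−92.0444)/(131.0735−77.9356) = -1.0000. V = [p*·38.9065 + (1−p*)·92.0444]/1.05 = 73.3225. B = V − Δ·S = 161.8857.
(2,2): S=148.9472. Δ = (V_up−V_dn)/(S_up−S_dn) = (0.0000−38.9065)/(220.4419−131.0735) = -0.4353. V = [p*·0.0000 + (1−p*)·38.9065]/1.05 = 26.5552. B = V − Δ·S = 91.3993.
(1,0): S=59.8400. Δ = (V_up−V_dn)/(S_up−S_dn) = (73.3225−109.2265)/(88.5632−52.6592) = -1.0000. V = [p*·73.3225 + (1−p*)·109.2265]/1.05 = 94.3369. B = V − Δ·S = 154.1769.
(1,1): S=100.6400. Δ = (V_up−V_dn)/(S_up−S_dn) = (26.5552−73.3225)/(148.9472−88.5632) = -0.7745. V = [p*·26.5552 + (1−p*)·73.3225]/1.05 = 57.2112. B = V − Δ·S = 135.1567.
(0,0): S=68.0000. Δ = (V_up−V_dn)/(S_up−S_dn) = (57.2112−94.3369)/(100.6400−59.8400) = -0.9099. V = [p*·57.2112 + (1−p*)·94.3369]/1.05 = 79.8266. B = V − Δ·S = 141.7027.
The time-0 hedge costs 79.8266, which is the no-arbitrage price.

(0,0): Delta=-0.9099 Bond=141.7027
(1,0): Delta=-1.0000 Bond=154.1769
(1,1): Delta=-0.7745 Bond=135.1567
(2,0): Delta=-1.0000 Bond=161.8857
(2,1): Delta=-1.0000 Bond=161.8857
(2,2): Delta=-0.4353 Bond=91.3993
V0=79.8266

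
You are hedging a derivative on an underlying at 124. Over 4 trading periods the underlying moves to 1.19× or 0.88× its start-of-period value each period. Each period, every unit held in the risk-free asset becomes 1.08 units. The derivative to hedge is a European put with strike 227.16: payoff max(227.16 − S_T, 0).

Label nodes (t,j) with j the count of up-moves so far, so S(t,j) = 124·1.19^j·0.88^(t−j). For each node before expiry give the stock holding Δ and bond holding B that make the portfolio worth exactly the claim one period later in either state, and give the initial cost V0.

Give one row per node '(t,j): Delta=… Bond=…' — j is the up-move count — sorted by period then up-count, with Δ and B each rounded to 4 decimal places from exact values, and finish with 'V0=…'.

The replicating-portfolio and risk-neutral prices coincide; use p* = (1.08−0.88)/(1.19−0.88) = 0.6452 for the latter.
At expiry t=4: V(4,0)=152.7978, V(4,1)=126.6020, V(4,2)=91.1781, V(4,3)=43.2754, V(4,4)=0.0000
(3,0): S=84.5025. Δ = (V_up−V_dn)/(S_up−S_dn) = (126.6020−152.7978)/(100.5580−74.3622) = -1.0000. V = [p*·126.6020 + (1−p*)·152.7978]/1.08 = 125.8308. B = V − Δ·S = 210.3333.
(3,1): S=114.2705. Δ = (V_up−V_dn)/(S_up−S_dn) = (91.1781−126.6020)/(135.9819−100.5580) = -1.0000. V = [p*·91.1781 + (1−p*)·126.6020]/1.08 = 96.0629. B = V − Δ·S = 210.3333.
(3,2): S=154.5248. Δ = (V_up−V_dn)/(S_up−S_dn) = (43.2754−91.1781)/(183.8846−135.9819) = -1.0000. V = [p*·43.2754 + (1−p*)·91.1781]/1.08 = 55.8085. B = V − Δ·S = 210.3333.
(3,3): S=208.9597. Δ = (V_up−V_dn)/(S_up−S_dn) = (0.0000−43.2754)/(248.6621−183.8846) = -0.6681. V = [p*·0.0000 + (1−p*)·43.2754]/1.08 = 14.2183. B = V − Δ·S = 153.8166.
(2,0): S=96.0256. Δ = (V_up−V_dn)/(S_up−S_dn) = (96.0629−125.8308)/(114.2705−84.5025) = -1.0000. V = [p*·96.0629 + (1−p*)·125.8308]/1.08 = 98.7275. B = V − Δ·S = 194.7531.
(2,1): S=129.8528. Δ = (V_up−V_dn)/(S_up−S_dn) = (55.8085−96.0629)/(154.5248−114.2705) = -1.0000. V = [p*·55.8085 + (1−p*)·96.0629]/1.08 = 64.9003. B = V − Δ·S = 194.7531.
(2,2): S=175.5964. Δ = (V_up−V_dn)/(S_up−S_dn) = (14.2183−55.8085)/(208.9597−154.5248) = -0.7640. V = [p*·14.2183 + (1−p*)·55.8085]/1.08 = 26.8298. B = V − Δ·S = 160.9916.
(1,0): S=109.1200. Δ = (V_up−V_dn)/(S_up−S_dn) = (64.9003−98.7275)/(129.8528−96.0256) = -1.0000. V = [p*·64.9003 + (1−p*)·98.7275]/1.08 = 71.2069. B = V − Δ·S = 180.3269.
(1,1): S=147.5600. Δ = (V_up−V_dn)/(S_up−S_dn) = (26.8298−64.9003)/(175.5964−129.8528) = -0.8323. V = [p*·26.8298 + (1−p*)·64.9003]/1.08 = 37.3506. B = V − Δ·S = 160.1588.
(0,0): S=124.0000. Δ = (V_up−V_dn)/(S_up−S_dn) = (37.3506−71.2069)/(147.5600−109.1200) = -0.8808. V = [p*·37.3506 + (1−p*)·71.2069]/1.08 = 45.7075. B = V − Δ·S = 154.9215.
Root portfolio cost Δ·124+B reproduces V0=45.7075.

(0,0): Delta=-0.8808 Bond=154.9215
(1,0): Delta=-1.0000 Bond=180.3269
(1,1): Delta=-0.8323 Bond=160.1588
(2,0): Delta=-1.0000 Bond=194.7531
(2,1): Delta=-1.0000 Bond=194.7531
(2,2): Delta=-0.7640 Bond=160.9916
(3,0): Delta=-1.0000 Bond=210.3333
(3,1): Delta=-1.0000 Bond=210.3333
(3,2): Delta=-1.0000 Bond=210.3333
(3,3): Delta=-0.6681 Bond=153.8166
V0=45.7075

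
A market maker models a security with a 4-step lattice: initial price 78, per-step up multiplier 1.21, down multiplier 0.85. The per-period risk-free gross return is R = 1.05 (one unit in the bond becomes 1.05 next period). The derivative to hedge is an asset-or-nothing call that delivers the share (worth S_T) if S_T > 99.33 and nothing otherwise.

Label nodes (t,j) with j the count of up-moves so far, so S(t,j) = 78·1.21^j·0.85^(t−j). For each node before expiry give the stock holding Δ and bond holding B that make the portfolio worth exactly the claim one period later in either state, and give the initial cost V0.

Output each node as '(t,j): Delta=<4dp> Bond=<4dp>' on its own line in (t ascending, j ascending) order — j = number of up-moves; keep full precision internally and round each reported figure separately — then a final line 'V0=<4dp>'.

No-arbitrage ⇒ martingale measure with p* = (R−d)/(u−d) = 0.5556.
At expiry t=4: V(4,0)=0.0000, V(4,1)=0.0000, V(4,2)=0.0000, V(4,3)=117.4545, V(4,4)=167.1999
(3,0): S=47.9017. Δ = (V_up−V_dn)/(S_up−S_dn) = (0.0000−0.0000)/(57.9611−40.7165) = 0.0000. V = [p*·0.0000 + (1−p*)·0.0000]/1.05 = 0.0000. B = V − Δ·S = 0.0000.
(3,1): S=68.1895. Δ = (V_up−V_dn)/(S_up−S_dn) = (0.0000−0.0000)/(82.5094−57.9611) = 0.0000. V = [p*·0.0000 + (1−p*)·0.0000]/1.05 = 0.0000. B = V − Δ·S = 0.0000.
(3,2): S=97.0698. Δ = (V_up−V_dn)/(S_up−S_dn) = (117.4545−0.0000)/(117.4545−82.5094) = 3.3611. V = [p*·117.4545 + (1−p*)·0.0000]/1.05 = 62.1452. B = V − Δ·S = -264.1172.
(3,3): S=138.1818. Δ = (V_up−V_dn)/(S_up−S_dn) = (167.1999−117.4545)/(167.1999−117.4545) = 1.0000. V = [p*·167.1999 + (1−p*)·117.4545]/1.05 = 138.1818. B = V − Δ·S = 0.0000.
(2,0): S=56.3550. Δ = (V_up−V_dn)/(S_up−S_dn) = (0.0000−0.0000)/(68.1895−47.9017) = 0.0000. V = [p*·0.0000 + (1−p*)·0.0000]/1.05 = 0.0000. B = V − Δ·S = 0.0000.
(2,1): S=80.2230. Δ = (V_up−V_dn)/(S_up−S_dn) = (62.1452−0.0000)/(97.0698−68.1895) = 2.1518. V = [p*·62.1452 + (1−p*)·0.0000]/1.05 = 32.8811. B = V − Δ·S = -139.7446.
(2,2): S=114.1998. Δ = (V_up−V_dn)/(S_up−S_dn) = (138.1818−62.1452)/(138.1818−97.0698) = 1.8495. V = [p*·138.1818 + (1−p*)·62.1452]/1.05 = 99.4169. B = V − Δ·S = -111.7957.
(1,0): S=66.3000. Δ = (V_up−V_dn)/(S_up−S_dn) = (32.8811−0.0000)/(80.2230−56.3550) = 1.3776. V = [p*·32.8811 + (1−p*)·0.0000]/1.05 = 17.3974. B = V − Δ·S = -73.9389.
(1,1): S=94.3800. Δ = (V_up−V_dn)/(S_up−S_dn) = (99.4169−32.8811)/(114.1998−80.2230) = 1.9583. V = [p*·99.4169 + (1−p*)·32.8811]/1.05 = 66.5195. B = V − Δ·S = -118.3023.
(0,0): S=78.0000. Δ = (V_up−V_dn)/(S_up−S_dn) = (66.5195−17.3974)/(94.3800−66.3000) = 1.7494. V = [p*·66.5195 + (1−p*)·17.3974]/1.05 = 42.5595. B = V − Δ·S = -93.8907.
The time-0 hedge costs 42.5595, which is the no-arbitrage price.

(0,0): Delta=1.7494 Bond=-93.8907
(1,0): Delta=1.3776 Bond=-73.9389
(1,1): Delta=1.9583 Bond=-118.3023
(2,0): Delta=0.0000 Bond=0.0000
(2,1): Delta=2.1518 Bond=-139.7446
(2,2): Delta=1.8495 Bond=-111.7957
(3,0): Delta=0.0000 Bond=0.0000
(3,1): Delta=0.0000 Bond=0.0000
(3,2): Delta=3.3611 Bond=-264.1172
(3,3): Delta=1.0000 Bond=0.0000
V0=42.5595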